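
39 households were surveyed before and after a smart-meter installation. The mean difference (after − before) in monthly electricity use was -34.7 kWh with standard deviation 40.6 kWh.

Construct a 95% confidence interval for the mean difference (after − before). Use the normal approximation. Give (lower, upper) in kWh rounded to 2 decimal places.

Paired design: SE = s_d/√n = 40.6/√39 = 6.5012.
z* = 1.960; margin of error = 1.960 × 6.5012 = 12.7424.
-34.7 ± 12.7424 → (-47.44, -21.96).

(-47.44, -21.96)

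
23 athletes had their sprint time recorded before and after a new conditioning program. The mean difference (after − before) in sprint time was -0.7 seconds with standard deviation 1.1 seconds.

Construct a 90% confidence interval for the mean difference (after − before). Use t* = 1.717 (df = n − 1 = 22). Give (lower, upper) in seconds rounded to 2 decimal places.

(-1.09, -0.31)

Paired design: SE = s_d/√n = 1.1/√23 = 0.2294.
t* = 1.717; margin of error = 1.717 × 0.2294 = 0.3939.
-0.7 ± 0.3939 → (-1.09, -0.31).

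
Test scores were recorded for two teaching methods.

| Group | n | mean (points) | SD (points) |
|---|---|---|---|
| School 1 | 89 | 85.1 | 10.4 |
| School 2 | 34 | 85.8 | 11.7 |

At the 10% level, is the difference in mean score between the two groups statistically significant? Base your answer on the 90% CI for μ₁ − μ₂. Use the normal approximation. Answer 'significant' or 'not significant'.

Standard errors of each mean: 10.4/√89 = 1.1024 and 11.7/√34 = 2.0065.
SE(x̄₁ − x̄₂) = √(1.1024² + 2.0065²) = 2.2894 for independent samples with unequal variances.
With z* = 1.645, the margin is 1.645 × 2.2894 = 3.7661.
x̄₁ − x̄₂ = 85.1 − 85.8 = -0.7000; the interval is -0.7000 ± 3.7661 = (-4.4661, 3.0661).
The interval (-4.4661, 3.0661) contains 0, so the difference is not significant.

not significant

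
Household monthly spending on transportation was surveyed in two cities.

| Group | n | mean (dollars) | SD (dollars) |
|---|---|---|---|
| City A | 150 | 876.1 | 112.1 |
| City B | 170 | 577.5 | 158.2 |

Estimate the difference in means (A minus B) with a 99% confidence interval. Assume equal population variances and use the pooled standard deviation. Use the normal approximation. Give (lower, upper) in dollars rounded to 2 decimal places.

s_p = √[((n₁−1)s₁² + (n₂−1)s₂²)/(n₁+n₂−2)] = √[(149·112.1² + 169·158.2²)/318] = 138.5232.
SE = 138.5232·√(1/150 + 1/170) = 15.5177.
With z* = 2.576, margin = 2.576 × 15.5177 = 39.9736.
x̄₁ − x̄₂ = 876.1 − 577.5 = 298.6000; interval 298.6000 ± 39.9736 = (258.63, 338.57).

(258.63, 338.57)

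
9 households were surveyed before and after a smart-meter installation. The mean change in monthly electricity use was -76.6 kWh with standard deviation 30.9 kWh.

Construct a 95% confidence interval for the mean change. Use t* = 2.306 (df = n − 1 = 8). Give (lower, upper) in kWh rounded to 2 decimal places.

(-100.35, -52.85)

Paired design: SE = s_d/√n = 30.9/√9 = 10.3000.
t* = 2.306; margin of error = 2.306 × 10.3000 = 23.7518.
-76.6 ± 23.7518 → (-100.35, -52.85).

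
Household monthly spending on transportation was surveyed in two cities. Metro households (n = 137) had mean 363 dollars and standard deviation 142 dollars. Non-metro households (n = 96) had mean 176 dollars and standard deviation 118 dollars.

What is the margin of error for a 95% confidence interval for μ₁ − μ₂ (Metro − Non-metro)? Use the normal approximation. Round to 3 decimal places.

33.505

Per-group SEs: s₁/√n₁ = 142/√137 = 12.1319, s₂/√n₂ = 118/√96 = 12.0433.
Unpooled SE of the difference: √(147.18299761 + 145.04107489) = 17.0946.
Margin of error = z* · SE = 1.960 × 17.0946 = 33.5054.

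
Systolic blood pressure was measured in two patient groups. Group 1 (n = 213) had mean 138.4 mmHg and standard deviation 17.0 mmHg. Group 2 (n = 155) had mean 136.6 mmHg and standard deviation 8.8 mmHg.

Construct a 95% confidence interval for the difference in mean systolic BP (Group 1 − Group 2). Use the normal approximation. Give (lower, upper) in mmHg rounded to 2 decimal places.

SE₁ = s₁/√n₁ = 17.0/√213 = 1.1648; SE₂ = 8.8/√155 = 0.7068.
Independent samples, unequal variances: SE_diff = √(SE₁² + SE₂²) = √(1.35675904 + 0.49956624) = 1.3625.
z* = 1.960, so margin of error = 1.960 × 1.3625 = 2.6705.
Difference in means = 138.4 − 136.6 = 1.8000.
1.8000 ± 2.6705 → (-0.87, 4.47).

(-0.87, 4.47)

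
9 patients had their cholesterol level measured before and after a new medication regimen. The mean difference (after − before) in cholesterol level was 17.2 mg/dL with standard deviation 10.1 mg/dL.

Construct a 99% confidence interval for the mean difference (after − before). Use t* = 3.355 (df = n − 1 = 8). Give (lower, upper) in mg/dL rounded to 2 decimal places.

This is a matched-pairs design, so SE = s_d/√n = 10.1/√9 = 3.3667.
Margin = 3.355 × 3.3667 = 11.2953; the interval is 17.2 ± 11.2953 = (5.90, 28.50).

(5.90, 28.50)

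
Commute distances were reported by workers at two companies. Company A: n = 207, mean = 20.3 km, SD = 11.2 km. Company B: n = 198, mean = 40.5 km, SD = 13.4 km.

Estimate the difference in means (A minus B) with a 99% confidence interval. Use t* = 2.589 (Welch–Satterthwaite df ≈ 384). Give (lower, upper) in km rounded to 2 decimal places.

(-23.38, -17.02)

Per-group SEs: s₁/√n₁ = 11.2/√207 = 0.7785, s₂/√n₂ = 13.4/√198 = 0.9523.
Unpooled SE of the difference: √(0.60606225 + 0.90687529) = 1.2300.
Margin of error = t* · SE = 2.589 × 1.2300 = 3.1845.
x̄₁ − x̄₂ = 20.3 − 40.5 = -20.2000.
CI: -20.2000 ± 3.1845 = (-23.38, -17.02).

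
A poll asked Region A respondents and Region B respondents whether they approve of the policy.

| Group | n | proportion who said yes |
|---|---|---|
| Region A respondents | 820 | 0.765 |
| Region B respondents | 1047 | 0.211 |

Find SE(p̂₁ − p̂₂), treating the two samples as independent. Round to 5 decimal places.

The two standard errors are √(0.7650×0.2350/820) = 0.01481 and √(0.2110×0.7890/1047) = 0.01261.
Because the samples are independent, SE_diff = √(0.01481² + 0.01261²) = 0.01945.

0.01945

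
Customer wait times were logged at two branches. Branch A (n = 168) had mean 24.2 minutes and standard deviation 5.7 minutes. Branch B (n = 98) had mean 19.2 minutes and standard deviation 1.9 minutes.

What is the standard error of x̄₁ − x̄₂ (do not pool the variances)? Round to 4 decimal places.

0.4798

Per-group SEs: s₁/√n₁ = 5.7/√168 = 0.4398, s₂/√n₂ = 1.9/√98 = 0.1919.
Unpooled SE of the difference: √(0.19342404 + 0.03682561) = 0.4798.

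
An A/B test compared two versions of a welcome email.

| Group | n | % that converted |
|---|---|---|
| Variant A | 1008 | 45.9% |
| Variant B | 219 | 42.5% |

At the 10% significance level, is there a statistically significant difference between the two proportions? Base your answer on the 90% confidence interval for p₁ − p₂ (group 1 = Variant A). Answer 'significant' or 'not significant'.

not significant

SE₁ = √(p̂₁(1−p̂₁)/n₁) = √(0.4590·0.5410/1008) = 0.01570; SE₂ = √(0.4250·0.5750/219) = 0.03340.
Independent samples: SE of the difference = √(SE₁² + SE₂²) = √(0.00024649 + 0.00111556) = 0.03691.
z* for 90% confidence is 1.645, so the margin of error is 1.645 × 0.03691 = 0.06072.
Point estimate p̂₁ − p̂₂ = 0.4590 − 0.4250 = 0.0340.
0.0340 ± 0.06072 → (-0.02672, 0.09472).
The interval (-0.02672, 0.09472) contains 0, so the difference is not significant.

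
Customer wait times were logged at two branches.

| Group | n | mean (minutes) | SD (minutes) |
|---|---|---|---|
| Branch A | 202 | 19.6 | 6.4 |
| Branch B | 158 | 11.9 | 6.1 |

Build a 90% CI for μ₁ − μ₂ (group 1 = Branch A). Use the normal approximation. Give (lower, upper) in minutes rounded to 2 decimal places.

SE₁ = s₁/√n₁ = 6.4/√202 = 0.4503; SE₂ = 6.1/√158 = 0.4853.
Independent samples, unequal variances: SE_diff = √(SE₁² + SE₂²) = √(0.20277009 + 0.23551609) = 0.6620.
z* = 1.645, so margin of error = 1.645 × 0.6620 = 1.0890.
Difference in means = 19.6 − 11.9 = 7.7000.
7.7000 ± 1.0890 → (6.61, 8.79).

(6.61, 8.79)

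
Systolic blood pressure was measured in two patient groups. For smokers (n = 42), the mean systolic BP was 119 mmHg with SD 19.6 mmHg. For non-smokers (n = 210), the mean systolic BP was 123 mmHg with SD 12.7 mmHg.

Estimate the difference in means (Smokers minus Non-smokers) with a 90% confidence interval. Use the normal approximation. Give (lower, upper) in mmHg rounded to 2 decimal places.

(-9.18, 1.18)

Standard errors of each mean: 19.6/√42 = 3.0243 and 12.7/√210 = 0.8764.
SE(x̄₁ − x̄₂) = √(3.0243² + 0.8764²) = 3.1487 for independent samples with unequal variances.
With z* = 1.645, the margin is 1.645 × 3.1487 = 5.1796.
x̄₁ − x̄₂ = 119 − 123 = -4.0000; the interval is -4.0000 ± 5.1796 = (-9.18, 1.18).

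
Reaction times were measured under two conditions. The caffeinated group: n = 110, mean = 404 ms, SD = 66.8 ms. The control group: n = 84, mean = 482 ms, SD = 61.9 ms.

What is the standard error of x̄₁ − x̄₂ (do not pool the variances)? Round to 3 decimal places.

9.283

SE₁ = s₁/√n₁ = 66.8/√110 = 6.3691; SE₂ = 61.9/√84 = 6.7538.
Independent samples, unequal variances: SE_diff = √(SE₁² + SE₂²) = √(40.56543481 + 45.61381444) = 9.2833.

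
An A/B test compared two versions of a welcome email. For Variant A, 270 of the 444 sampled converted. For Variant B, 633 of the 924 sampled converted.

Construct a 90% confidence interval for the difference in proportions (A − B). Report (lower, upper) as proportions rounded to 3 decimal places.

(-0.123, -0.031)

p̂₁ = 270/444 = 0.6081 and p̂₂ = 633/924 = 0.6851.
SE₁ = √(p̂₁(1−p̂₁)/n₁) = √(0.6081·0.3919/444) = 0.02317; SE₂ = √(0.6851·0.3149/924) = 0.01528.
Independent samples: SE of the difference = √(SE₁² + SE₂²) = √(0.0005368489 + 0.0002334784) = 0.02775.
z* for 90% confidence is 1.645, so the margin of error is 1.645 × 0.02775 = 0.04565.
Point estimate p̂₁ − p̂₂ = 0.6081 − 0.6851 = -0.0770.
-0.0770 ± 0.04565 → (-0.123, -0.031).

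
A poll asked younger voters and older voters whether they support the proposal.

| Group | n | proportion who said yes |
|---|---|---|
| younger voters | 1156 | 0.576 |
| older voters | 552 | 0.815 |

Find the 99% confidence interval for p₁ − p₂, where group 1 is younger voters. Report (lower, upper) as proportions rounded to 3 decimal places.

(-0.296, -0.182)

The two standard errors are √(0.5760×0.4240/1156) = 0.01454 and √(0.8150×0.1850/552) = 0.01653.
Because the samples are independent, SE_diff = √(0.01454² + 0.01653²) = 0.02201.
Using z* = 2.576 for 99%, ME = 2.576 × 0.02201 = 0.05670.
p̂₁ − p̂₂ = -0.2390; interval -0.2390 ± 0.05670 gives (-0.296, -0.182).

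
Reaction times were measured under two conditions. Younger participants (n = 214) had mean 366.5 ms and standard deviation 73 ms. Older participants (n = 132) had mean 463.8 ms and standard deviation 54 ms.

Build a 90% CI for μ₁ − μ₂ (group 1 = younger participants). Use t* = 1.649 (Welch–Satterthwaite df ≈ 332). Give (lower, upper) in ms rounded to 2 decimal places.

(-108.60, -86.00)

SE₁ = s₁/√n₁ = 73/√214 = 4.9902; SE₂ = 54/√132 = 4.7001.
Independent samples, unequal variances: SE_diff = √(SE₁² + SE₂²) = √(24.90209604 + 22.09094001) = 6.8551.
t* = 1.649, so margin of error = 1.649 × 6.8551 = 11.3041.
Difference in means = 366.5 − 463.8 = -97.3000.
-97.3000 ± 11.3041 → (-108.60, -86.00).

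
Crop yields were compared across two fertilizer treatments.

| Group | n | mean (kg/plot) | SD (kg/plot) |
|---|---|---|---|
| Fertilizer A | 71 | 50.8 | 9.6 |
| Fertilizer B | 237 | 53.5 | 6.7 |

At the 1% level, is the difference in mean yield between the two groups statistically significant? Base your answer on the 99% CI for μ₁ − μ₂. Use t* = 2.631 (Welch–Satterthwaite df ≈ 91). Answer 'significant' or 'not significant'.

not significant

SE₁ = s₁/√n₁ = 9.6/√71 = 1.1393; SE₂ = 6.7/√237 = 0.4352.
Independent samples, unequal variances: SE_diff = √(SE₁² + SE₂²) = √(1.29800449 + 0.18939904) = 1.2196.
t* = 2.631, so margin of error = 2.631 × 1.2196 = 3.2088.
Difference in means = 50.8 − 53.5 = -2.7000.
-2.7000 ± 3.2088 → (-5.9088, 0.5088).
The interval (-5.9088, 0.5088) contains 0, so the difference is not significant.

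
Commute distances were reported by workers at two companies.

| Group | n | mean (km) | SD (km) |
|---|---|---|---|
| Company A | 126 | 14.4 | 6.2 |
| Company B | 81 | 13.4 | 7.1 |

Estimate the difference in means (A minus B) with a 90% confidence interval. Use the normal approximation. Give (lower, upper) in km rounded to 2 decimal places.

(-0.58, 2.58)

Per-group SEs: s₁/√n₁ = 6.2/√126 = 0.5523, s₂/√n₂ = 7.1/√81 = 0.7889.
Unpooled SE of the difference: √(0.30503529 + 0.62236321) = 0.9630.
Margin of error = z* · SE = 1.645 × 0.9630 = 1.5841.
x̄₁ − x̄₂ = 14.4 − 13.4 = 1.0000.
CI: 1.0000 ± 1.5841 = (-0.58, 2.58).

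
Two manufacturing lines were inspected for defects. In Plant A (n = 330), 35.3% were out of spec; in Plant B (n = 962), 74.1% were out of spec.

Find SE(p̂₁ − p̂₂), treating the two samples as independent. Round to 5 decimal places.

0.02986

SE₁ = √(p̂₁(1−p̂₁)/n₁) = √(0.3530·0.6470/330) = 0.02631; SE₂ = √(0.7410·0.2590/962) = 0.01412.
Independent samples: SE of the difference = √(SE₁² + SE₂²) = √(0.0006922161 + 0.0001993744) = 0.02986.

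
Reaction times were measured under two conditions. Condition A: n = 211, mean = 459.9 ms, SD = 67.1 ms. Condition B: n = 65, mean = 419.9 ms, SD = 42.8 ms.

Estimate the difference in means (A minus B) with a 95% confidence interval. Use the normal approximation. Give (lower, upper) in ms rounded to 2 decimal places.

Per-group SEs: s₁/√n₁ = 67.1/√211 = 4.6194, s₂/√n₂ = 42.8/√65 = 5.3087.
Unpooled SE of the difference: √(21.33885636 + 28.18229569) = 7.0371.
Margin of error = z* · SE = 1.960 × 7.0371 = 13.7927.
x̄₁ − x̄₂ = 459.9 − 419.9 = 40.0000.
CI: 40.0000 ± 13.7927 = (26.21, 53.79).

(26.21, 53.79)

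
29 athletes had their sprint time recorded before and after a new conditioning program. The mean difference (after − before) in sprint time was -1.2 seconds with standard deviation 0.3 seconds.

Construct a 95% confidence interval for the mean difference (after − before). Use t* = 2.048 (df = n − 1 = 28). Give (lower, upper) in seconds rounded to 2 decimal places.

This is a matched-pairs design, so SE = s_d/√n = 0.3/√29 = 0.0557.
Margin = 2.048 × 0.0557 = 0.1141; the interval is -1.2 ± 0.1141 = (-1.31, -1.09).

(-1.31, -1.09)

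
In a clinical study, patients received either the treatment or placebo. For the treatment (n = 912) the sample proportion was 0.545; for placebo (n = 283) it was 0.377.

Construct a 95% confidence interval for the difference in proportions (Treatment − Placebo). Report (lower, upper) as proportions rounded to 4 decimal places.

(0.1029, 0.2331)

SE₁ = √(p̂₁(1−p̂₁)/n₁) = √(0.5450·0.4550/912) = 0.01649; SE₂ = √(0.3770·0.6230/283) = 0.02881.
Independent samples: SE of the difference = √(SE₁² + SE₂²) = √(0.0002719201 + 0.0008300161) = 0.03320.
z* for 95% confidence is 1.960, so the margin of error is 1.960 × 0.03320 = 0.06507.
Point estimate p̂₁ − p̂₂ = 0.5450 − 0.3770 = 0.1680.
0.1680 ± 0.06507 → (0.1029, 0.2331).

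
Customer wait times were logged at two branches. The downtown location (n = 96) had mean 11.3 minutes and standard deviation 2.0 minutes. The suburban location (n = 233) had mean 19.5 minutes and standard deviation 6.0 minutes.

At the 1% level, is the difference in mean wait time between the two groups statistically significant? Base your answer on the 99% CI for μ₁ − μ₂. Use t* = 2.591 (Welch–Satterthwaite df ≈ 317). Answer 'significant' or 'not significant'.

significant

Per-group SEs: s₁/√n₁ = 2.0/√96 = 0.2041, s₂/√n₂ = 6.0/√233 = 0.3931.
Unpooled SE of the difference: √(0.04165681 + 0.15452761) = 0.4429.
Margin of error = t* · SE = 2.591 × 0.4429 = 1.1476.
x̄₁ − x̄₂ = 11.3 − 19.5 = -8.2000.
CI: -8.2000 ± 1.1476 = (-9.3476, -7.0524).
The interval (-9.3476, -7.0524) does not contain 0, so the difference is significant.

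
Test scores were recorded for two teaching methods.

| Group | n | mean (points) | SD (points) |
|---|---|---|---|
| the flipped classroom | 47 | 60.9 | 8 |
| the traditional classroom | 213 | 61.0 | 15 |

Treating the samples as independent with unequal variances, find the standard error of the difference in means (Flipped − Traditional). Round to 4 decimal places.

Standard errors of each mean: 8/√47 = 1.1669 and 15/√213 = 1.0278.
SE(x̄₁ − x̄₂) = √(1.1669² + 1.0278²) = 1.5550 for independent samples with unequal variances.

1.5550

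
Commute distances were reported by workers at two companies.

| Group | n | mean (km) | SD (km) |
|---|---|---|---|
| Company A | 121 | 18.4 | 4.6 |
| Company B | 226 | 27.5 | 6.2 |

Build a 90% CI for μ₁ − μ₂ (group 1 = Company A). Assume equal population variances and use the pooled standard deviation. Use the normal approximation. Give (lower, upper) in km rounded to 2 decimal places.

(-10.16, -8.04)

Pooled variance s_p² = [120·4.6² + 225·6.2²] / (121+226−2) = 32.4296, so s_p = 5.6947.
SE_diff = s_p·√(1/n₁ + 1/n₂) = 5.6947·√(1/121 + 1/226) = 0.6415.
z* = 1.645; margin = 1.645 × 0.6415 = 1.0553.
Difference = 18.4 − 27.5 = -9.1000.
-9.1000 ± 1.0553 → (-10.16, -8.04).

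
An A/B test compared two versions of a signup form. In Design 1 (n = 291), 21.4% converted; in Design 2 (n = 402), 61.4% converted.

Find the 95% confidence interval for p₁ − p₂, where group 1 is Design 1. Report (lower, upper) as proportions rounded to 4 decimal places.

(-0.4670, -0.3330)

The two standard errors are √(0.2140×0.7860/291) = 0.02404 and √(0.6140×0.3860/402) = 0.02428.
Because the samples are independent, SE_diff = √(0.02404² + 0.02428²) = 0.03417.
Using z* = 1.960 for 95%, ME = 1.960 × 0.03417 = 0.06697.
p̂₁ − p̂₂ = -0.4000; interval -0.4000 ± 0.06697 gives (-0.4670, -0.3330).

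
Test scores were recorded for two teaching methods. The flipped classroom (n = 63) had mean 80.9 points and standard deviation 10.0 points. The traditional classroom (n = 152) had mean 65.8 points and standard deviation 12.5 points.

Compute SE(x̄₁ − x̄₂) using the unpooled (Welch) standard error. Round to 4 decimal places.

SE₁ = s₁/√n₁ = 10.0/√63 = 1.2599; SE₂ = 12.5/√152 = 1.0139.
Independent samples, unequal variances: SE_diff = √(SE₁² + SE₂²) = √(1.58734801 + 1.02799321) = 1.6172.

1.6172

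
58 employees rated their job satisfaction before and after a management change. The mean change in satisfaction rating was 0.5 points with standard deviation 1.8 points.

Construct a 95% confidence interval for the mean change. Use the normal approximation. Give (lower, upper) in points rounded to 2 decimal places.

(0.04, 0.96)

This is a matched-pairs design, so SE = s_d/√n = 1.8/√58 = 0.2364.
Margin = 1.960 × 0.2364 = 0.4633; the interval is 0.5 ± 0.4633 = (0.04, 0.96).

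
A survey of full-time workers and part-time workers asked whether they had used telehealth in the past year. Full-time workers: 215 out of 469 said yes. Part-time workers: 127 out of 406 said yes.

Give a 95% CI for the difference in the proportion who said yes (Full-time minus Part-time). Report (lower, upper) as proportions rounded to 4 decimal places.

First, p̂₁ = 215/469 = 0.4584; p̂₂ = 127/406 = 0.3128.
The two standard errors are √(0.4584×0.5416/469) = 0.02301 and √(0.3128×0.6872/406) = 0.02301.
Because the samples are independent, SE_diff = √(0.02301² + 0.02301²) = 0.03254.
Using z* = 1.960 for 95%, ME = 1.960 × 0.03254 = 0.06378.
p̂₁ − p̂₂ = 0.1456; interval 0.1456 ± 0.06378 gives (0.0818, 0.2094).

(0.0818, 0.2094)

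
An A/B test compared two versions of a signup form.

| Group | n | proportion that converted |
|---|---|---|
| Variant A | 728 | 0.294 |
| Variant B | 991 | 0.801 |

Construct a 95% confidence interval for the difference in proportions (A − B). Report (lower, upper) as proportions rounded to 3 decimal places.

SE₁ = √(p̂₁(1−p̂₁)/n₁) = √(0.2940·0.7060/728) = 0.01689; SE₂ = √(0.8010·0.1990/991) = 0.01268.
Independent samples: SE of the difference = √(SE₁² + SE₂²) = √(0.0002852721 + 0.0001607824) = 0.02112.
z* for 95% confidence is 1.960, so the margin of error is 1.960 × 0.02112 = 0.04140.
Point estimate p̂₁ − p̂₂ = 0.2940 − 0.8010 = -0.5070.
-0.5070 ± 0.04140 → (-0.548, -0.466).

(-0.548, -0.466)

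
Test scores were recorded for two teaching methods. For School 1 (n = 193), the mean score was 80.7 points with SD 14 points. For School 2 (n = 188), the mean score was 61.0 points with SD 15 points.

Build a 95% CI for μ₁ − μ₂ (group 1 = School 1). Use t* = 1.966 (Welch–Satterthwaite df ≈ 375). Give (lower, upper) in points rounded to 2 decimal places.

(16.78, 22.62)

Per-group SEs: s₁/√n₁ = 14/√193 = 1.0077, s₂/√n₂ = 15/√188 = 1.0940.
Unpooled SE of the difference: √(1.01545929 + 1.196836) = 1.4874.
Margin of error = t* · SE = 1.966 × 1.4874 = 2.9242.
x̄₁ − x̄₂ = 80.7 − 61.0 = 19.7000.
CI: 19.7000 ± 2.9242 = (16.78, 22.62).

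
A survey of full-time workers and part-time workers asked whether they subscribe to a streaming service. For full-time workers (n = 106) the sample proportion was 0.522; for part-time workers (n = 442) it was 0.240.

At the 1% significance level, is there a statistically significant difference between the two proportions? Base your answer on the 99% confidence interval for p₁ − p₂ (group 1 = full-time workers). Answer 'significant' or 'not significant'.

Each SE is √(p̂(1−p̂)/n): √(0.5220·0.4780/106) = 0.04852 and √(0.2400·0.7600/442) = 0.02031.
SE(p̂₁ − p̂₂) = √(SE₁² + SE₂²) = √(0.0023541904 + 0.0004124961) = 0.05260, since the two samples are independent.
At 99% confidence z* = 2.576; margin = 2.576 × 0.05260 = 0.13550.
The difference is 0.5220 − 0.2400 = 0.2820, so the interval is 0.2820 ± 0.13550 = (0.14650, 0.41750).
The interval (0.14650, 0.41750) does not contain 0, so the difference is significant.

significant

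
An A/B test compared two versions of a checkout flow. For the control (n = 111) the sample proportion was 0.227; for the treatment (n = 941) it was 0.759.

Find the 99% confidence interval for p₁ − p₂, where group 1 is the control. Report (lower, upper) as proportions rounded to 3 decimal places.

(-0.641, -0.423)

SE₁ = √(p̂₁(1−p̂₁)/n₁) = √(0.2270·0.7730/111) = 0.03976; SE₂ = √(0.7590·0.2410/941) = 0.01394.
Independent samples: SE of the difference = √(SE₁² + SE₂²) = √(0.0015808576 + 0.0001943236) = 0.04213.
z* for 99% confidence is 2.576, so the margin of error is 2.576 × 0.04213 = 0.10853.
Point estimate p̂₁ − p̂₂ = 0.2270 − 0.7590 = -0.5320.
-0.5320 ± 0.10853 → (-0.641, -0.423).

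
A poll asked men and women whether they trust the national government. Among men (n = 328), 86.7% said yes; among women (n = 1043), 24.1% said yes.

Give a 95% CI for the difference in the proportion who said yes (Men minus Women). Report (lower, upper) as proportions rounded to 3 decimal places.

SE₁ = √(p̂₁(1−p̂₁)/n₁) = √(0.8670·0.1330/328) = 0.01875; SE₂ = √(0.2410·0.7590/1043) = 0.01324.
Independent samples: SE of the difference = √(SE₁² + SE₂²) = √(0.0003515625 + 0.0001752976) = 0.02295.
z* for 95% confidence is 1.960, so the margin of error is 1.960 × 0.02295 = 0.04498.
Point estimate p̂₁ − p̂₂ = 0.8670 − 0.2410 = 0.6260.
0.6260 ± 0.04498 → (0.581, 0.671).

(0.581, 0.671)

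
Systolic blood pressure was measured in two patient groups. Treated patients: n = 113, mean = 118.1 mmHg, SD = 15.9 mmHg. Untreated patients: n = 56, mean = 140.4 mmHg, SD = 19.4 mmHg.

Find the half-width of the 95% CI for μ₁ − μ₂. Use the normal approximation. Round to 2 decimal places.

SE₁ = s₁/√n₁ = 15.9/√113 = 1.4957; SE₂ = 19.4/√56 = 2.5924.
Independent samples, unequal variances: SE_diff = √(SE₁² + SE₂²) = √(2.23711849 + 6.72053776) = 2.9929.
z* = 1.960, so margin of error = 1.960 × 2.9929 = 5.8661.

5.87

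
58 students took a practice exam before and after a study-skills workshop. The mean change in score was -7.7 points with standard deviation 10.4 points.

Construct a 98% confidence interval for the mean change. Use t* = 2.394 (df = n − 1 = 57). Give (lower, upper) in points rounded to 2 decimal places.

This is a matched-pairs design, so SE = s_d/√n = 10.4/√58 = 1.3656.
Margin = 2.394 × 1.3656 = 3.2692; the interval is -7.7 ± 3.2692 = (-10.97, -4.43).

(-10.97, -4.43)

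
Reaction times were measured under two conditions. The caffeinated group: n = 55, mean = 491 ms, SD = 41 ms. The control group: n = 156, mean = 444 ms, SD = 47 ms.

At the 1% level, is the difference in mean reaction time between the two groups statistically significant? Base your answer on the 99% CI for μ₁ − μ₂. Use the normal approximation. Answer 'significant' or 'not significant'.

Standard errors of each mean: 41/√55 = 5.5284 and 47/√156 = 3.7630.
SE(x̄₁ − x̄₂) = √(5.5284² + 3.7630²) = 6.6876 for independent samples with unequal variances.
With z* = 2.576, the margin is 2.576 × 6.6876 = 17.2273.
x̄₁ − x̄₂ = 491 − 444 = 47.0000; the interval is 47.0000 ± 17.2273 = (29.7727, 64.2273).
The interval (29.7727, 64.2273) does not contain 0, so the difference is significant.

significant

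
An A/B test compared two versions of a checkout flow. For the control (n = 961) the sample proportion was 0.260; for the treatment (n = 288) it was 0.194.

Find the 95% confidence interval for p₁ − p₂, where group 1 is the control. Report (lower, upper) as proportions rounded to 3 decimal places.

(0.013, 0.119)

SE₁ = √(p̂₁(1−p̂₁)/n₁) = √(0.2600·0.7400/961) = 0.01415; SE₂ = √(0.1940·0.8060/288) = 0.02330.
Independent samples: SE of the difference = √(SE₁² + SE₂²) = √(0.0002002225 + 0.00054289) = 0.02726.
z* for 95% confidence is 1.960, so the margin of error is 1.960 × 0.02726 = 0.05343.
Point estimate p̂₁ − p̂₂ = 0.2600 − 0.1940 = 0.0660.
0.0660 ± 0.05343 → (0.013, 0.119).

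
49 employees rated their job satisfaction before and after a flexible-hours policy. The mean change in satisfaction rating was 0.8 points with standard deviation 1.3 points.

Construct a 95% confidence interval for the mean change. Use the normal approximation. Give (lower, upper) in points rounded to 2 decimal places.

Paired design: SE = s_d/√n = 1.3/√49 = 0.1857.
z* = 1.960; margin of error = 1.960 × 0.1857 = 0.3640.
0.8 ± 0.3640 → (0.44, 1.16).

(0.44, 1.16)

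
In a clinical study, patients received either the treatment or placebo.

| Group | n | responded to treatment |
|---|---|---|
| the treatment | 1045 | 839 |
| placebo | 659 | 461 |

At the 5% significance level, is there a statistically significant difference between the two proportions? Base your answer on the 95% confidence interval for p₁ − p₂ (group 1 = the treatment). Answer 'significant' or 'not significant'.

First, p̂₁ = 839/1045 = 0.8029; p̂₂ = 461/659 = 0.6995.
The two standard errors are √(0.8029×0.1971/1045) = 0.01231 and √(0.6995×0.3005/659) = 0.01786.
Because the samples are independent, SE_diff = √(0.01231² + 0.01786²) = 0.02169.
Using z* = 1.960 for 95%, ME = 1.960 × 0.02169 = 0.04251.
p̂₁ − p̂₂ = 0.1034; interval 0.1034 ± 0.04251 gives (0.06089, 0.14591).
The interval (0.06089, 0.14591) does not contain 0, so the difference is significant.

significant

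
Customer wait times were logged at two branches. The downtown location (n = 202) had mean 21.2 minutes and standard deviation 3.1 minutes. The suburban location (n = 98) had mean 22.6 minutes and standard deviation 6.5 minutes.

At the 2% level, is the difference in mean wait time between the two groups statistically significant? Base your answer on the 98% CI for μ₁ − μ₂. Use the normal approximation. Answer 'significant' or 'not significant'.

not significant

Standard errors of each mean: 3.1/√202 = 0.2181 and 6.5/√98 = 0.6566.
SE(x̄₁ − x̄₂) = √(0.2181² + 0.6566²) = 0.6919 for independent samples with unequal variances.
With z* = 2.326, the margin is 2.326 × 0.6919 = 1.6094.
x̄₁ − x̄₂ = 21.2 − 22.6 = -1.4000; the interval is -1.4000 ± 1.6094 = (-3.0094, 0.2094).
The interval (-3.0094, 0.2094) contains 0, so the difference is not significant.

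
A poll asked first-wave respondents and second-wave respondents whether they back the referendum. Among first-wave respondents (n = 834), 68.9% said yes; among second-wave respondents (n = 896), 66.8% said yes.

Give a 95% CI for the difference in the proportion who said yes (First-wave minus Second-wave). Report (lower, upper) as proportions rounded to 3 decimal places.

SE₁ = √(p̂₁(1−p̂₁)/n₁) = √(0.6890·0.3110/834) = 0.01603; SE₂ = √(0.6680·0.3320/896) = 0.01573.
Independent samples: SE of the difference = √(SE₁² + SE₂²) = √(0.0002569609 + 0.0002474329) = 0.02246.
z* for 95% confidence is 1.960, so the margin of error is 1.960 × 0.02246 = 0.04402.
Point estimate p̂₁ − p̂₂ = 0.6890 − 0.6680 = 0.0210.
0.0210 ± 0.04402 → (-0.023, 0.065).

(-0.023, 0.065)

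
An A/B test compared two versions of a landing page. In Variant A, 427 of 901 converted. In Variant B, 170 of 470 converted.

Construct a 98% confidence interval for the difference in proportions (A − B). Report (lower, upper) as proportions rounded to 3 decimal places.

Sample proportions: 427/901 = 0.4739, 170/470 = 0.3617.
Each SE is √(p̂(1−p̂)/n): √(0.4739·0.5261/901) = 0.01663 and √(0.3617·0.6383/470) = 0.02216.
SE(p̂₁ − p̂₂) = √(SE₁² + SE₂²) = √(0.0002765569 + 0.0004910656) = 0.02771, since the two samples are independent.
At 98% confidence z* = 2.326; margin = 2.326 × 0.02771 = 0.06445.
The difference is 0.4739 − 0.3617 = 0.1122, so the interval is 0.1122 ± 0.06445 = (0.048, 0.177).

(0.048, 0.177)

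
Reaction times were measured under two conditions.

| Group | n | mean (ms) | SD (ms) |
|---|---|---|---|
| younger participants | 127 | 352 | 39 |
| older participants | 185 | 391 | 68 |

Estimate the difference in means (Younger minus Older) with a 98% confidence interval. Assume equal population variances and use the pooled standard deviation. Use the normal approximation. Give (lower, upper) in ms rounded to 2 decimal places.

(-54.54, -23.46)

s_p = √[((n₁−1)s₁² + (n₂−1)s₂²)/(n₁+n₂−2)] = √[(126·39² + 184·68²)/310] = 57.9895.
SE = 57.9895·√(1/127 + 1/185) = 6.6825.
With z* = 2.326, margin = 2.326 × 6.6825 = 15.5435.
x̄₁ − x̄₂ = 352 − 391 = -39.0000; interval -39.0000 ± 15.5435 = (-54.54, -23.46).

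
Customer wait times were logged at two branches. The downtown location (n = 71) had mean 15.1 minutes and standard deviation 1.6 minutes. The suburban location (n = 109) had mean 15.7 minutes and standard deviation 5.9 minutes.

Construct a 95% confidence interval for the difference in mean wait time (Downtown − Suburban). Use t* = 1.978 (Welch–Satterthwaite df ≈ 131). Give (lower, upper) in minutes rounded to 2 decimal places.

(-1.78, 0.58)

Standard errors of each mean: 1.6/√71 = 0.1899 and 5.9/√109 = 0.5651.
SE(x̄₁ − x̄₂) = √(0.1899² + 0.5651²) = 0.5962 for independent samples with unequal variances.
With t* = 1.978, the margin is 1.978 × 0.5962 = 1.1793.
x̄₁ − x̄₂ = 15.1 − 15.7 = -0.6000; the interval is -0.6000 ± 1.1793 = (-1.78, 0.58).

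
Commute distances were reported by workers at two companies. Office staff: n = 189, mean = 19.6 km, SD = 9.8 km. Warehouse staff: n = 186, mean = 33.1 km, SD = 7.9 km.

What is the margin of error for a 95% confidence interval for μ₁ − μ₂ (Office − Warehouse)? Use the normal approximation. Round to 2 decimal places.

1.80

Per-group SEs: s₁/√n₁ = 9.8/√189 = 0.7128, s₂/√n₂ = 7.9/√186 = 0.5793.
Unpooled SE of the difference: √(0.50808384 + 0.33558849) = 0.9185.
Margin of error = z* · SE = 1.960 × 0.9185 = 1.8003.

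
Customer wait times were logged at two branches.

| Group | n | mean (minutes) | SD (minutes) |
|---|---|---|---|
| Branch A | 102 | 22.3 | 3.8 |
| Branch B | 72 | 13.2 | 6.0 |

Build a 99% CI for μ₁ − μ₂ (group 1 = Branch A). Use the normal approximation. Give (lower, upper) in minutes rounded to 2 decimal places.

(7.04, 11.16)

Standard errors of each mean: 3.8/√102 = 0.3763 and 6.0/√72 = 0.7071.
SE(x̄₁ − x̄₂) = √(0.3763² + 0.7071²) = 0.8010 for independent samples with unequal variances.
With z* = 2.576, the margin is 2.576 × 0.8010 = 2.0634.
x̄₁ − x̄₂ = 22.3 − 13.2 = 9.1000; the interval is 9.1000 ± 2.0634 = (7.04, 11.16).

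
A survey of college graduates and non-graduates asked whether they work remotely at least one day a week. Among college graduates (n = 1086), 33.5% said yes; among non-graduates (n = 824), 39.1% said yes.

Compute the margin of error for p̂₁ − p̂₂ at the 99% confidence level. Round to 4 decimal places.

0.0573

SE₁ = √(p̂₁(1−p̂₁)/n₁) = √(0.3350·0.6650/1086) = 0.01432; SE₂ = √(0.3910·0.6090/824) = 0.01700.
Independent samples: SE of the difference = √(SE₁² + SE₂²) = √(0.0002050624 + 0.000289) = 0.02223.
z* for 99% confidence is 2.576, so the margin of error is 2.576 × 0.02223 = 0.05726.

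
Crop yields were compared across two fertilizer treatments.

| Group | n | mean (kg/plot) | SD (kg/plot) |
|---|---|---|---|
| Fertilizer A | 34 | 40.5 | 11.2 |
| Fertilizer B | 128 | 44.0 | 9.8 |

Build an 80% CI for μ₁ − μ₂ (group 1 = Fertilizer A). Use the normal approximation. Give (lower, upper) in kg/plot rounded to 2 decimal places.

(-6.20, -0.80)

SE₁ = s₁/√n₁ = 11.2/√34 = 1.9208; SE₂ = 9.8/√128 = 0.8662.
Independent samples, unequal variances: SE_diff = √(SE₁² + SE₂²) = √(3.68947264 + 0.75030244) = 2.1071.
z* = 1.282, so margin of error = 1.282 × 2.1071 = 2.7013.
Difference in means = 40.5 − 44.0 = -3.5000.
-3.5000 ± 2.7013 → (-6.20, -0.80).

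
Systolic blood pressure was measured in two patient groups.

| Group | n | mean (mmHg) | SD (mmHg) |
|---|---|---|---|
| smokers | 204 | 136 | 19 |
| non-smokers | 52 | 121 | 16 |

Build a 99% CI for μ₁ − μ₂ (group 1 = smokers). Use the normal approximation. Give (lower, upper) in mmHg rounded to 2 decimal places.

SE₁ = s₁/√n₁ = 19/√204 = 1.3303; SE₂ = 16/√52 = 2.2188.
Independent samples, unequal variances: SE_diff = √(SE₁² + SE₂²) = √(1.76969809 + 4.92307344) = 2.5870.
z* = 2.576, so margin of error = 2.576 × 2.5870 = 6.6641.
Difference in means = 136 − 121 = 15.0000.
15.0000 ± 6.6641 → (8.34, 21.66).

(8.34, 21.66)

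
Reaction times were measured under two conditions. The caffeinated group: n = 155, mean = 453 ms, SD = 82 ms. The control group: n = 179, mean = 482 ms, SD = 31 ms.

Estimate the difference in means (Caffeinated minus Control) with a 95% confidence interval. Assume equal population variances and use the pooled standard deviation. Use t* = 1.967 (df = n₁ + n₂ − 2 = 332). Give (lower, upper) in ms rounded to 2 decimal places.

Pooled variance s_p² = [154·82² + 178·31²] / (155+179−2) = 3634.1988, so s_p = 60.2843.
SE_diff = s_p·√(1/n₁ + 1/n₂) = 60.2843·√(1/155 + 1/179) = 6.6143.
t* = 1.967; margin = 1.967 × 6.6143 = 13.0103.
Difference = 453 − 482 = -29.0000.
-29.0000 ± 13.0103 → (-42.01, -15.99).

(-42.01, -15.99)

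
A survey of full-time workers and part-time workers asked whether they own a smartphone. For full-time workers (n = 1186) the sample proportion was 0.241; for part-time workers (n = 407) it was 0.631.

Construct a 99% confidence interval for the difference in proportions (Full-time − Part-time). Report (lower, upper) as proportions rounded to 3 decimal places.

The two standard errors are √(0.2410×0.7590/1186) = 0.01242 and √(0.6310×0.3690/407) = 0.02392.
Because the samples are independent, SE_diff = √(0.01242² + 0.02392²) = 0.02695.
Using z* = 2.576 for 99%, ME = 2.576 × 0.02695 = 0.06942.
p̂₁ − p̂₂ = -0.3900; interval -0.3900 ± 0.06942 gives (-0.459, -0.321).

(-0.459, -0.321)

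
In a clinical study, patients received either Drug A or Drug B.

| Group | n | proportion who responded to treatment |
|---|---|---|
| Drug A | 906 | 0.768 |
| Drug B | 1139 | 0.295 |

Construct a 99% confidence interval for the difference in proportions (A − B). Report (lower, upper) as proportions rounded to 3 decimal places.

Each SE is √(p̂(1−p̂)/n): √(0.7680·0.2320/906) = 0.01402 and √(0.2950·0.7050/1139) = 0.01351.
SE(p̂₁ − p̂₂) = √(SE₁² + SE₂²) = √(0.0001965604 + 0.0001825201) = 0.01947, since the two samples are independent.
At 99% confidence z* = 2.576; margin = 2.576 × 0.01947 = 0.05015.
The difference is 0.7680 − 0.2950 = 0.4730, so the interval is 0.4730 ± 0.05015 = (0.423, 0.523).

(0.423, 0.523)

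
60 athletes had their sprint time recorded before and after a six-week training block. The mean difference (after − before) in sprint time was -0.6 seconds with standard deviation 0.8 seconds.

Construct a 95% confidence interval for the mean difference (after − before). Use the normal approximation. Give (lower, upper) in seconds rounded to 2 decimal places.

(-0.80, -0.40)

This is a matched-pairs design, so SE = s_d/√n = 0.8/√60 = 0.1033.
Margin = 1.960 × 0.1033 = 0.2025; the interval is -0.6 ± 0.2025 = (-0.80, -0.40).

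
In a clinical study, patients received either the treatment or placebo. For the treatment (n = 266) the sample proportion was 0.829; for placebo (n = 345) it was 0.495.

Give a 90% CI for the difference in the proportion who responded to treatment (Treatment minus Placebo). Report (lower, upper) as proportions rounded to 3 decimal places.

SE₁ = √(p̂₁(1−p̂₁)/n₁) = √(0.8290·0.1710/266) = 0.02309; SE₂ = √(0.4950·0.5050/345) = 0.02692.
Independent samples: SE of the difference = √(SE₁² + SE₂²) = √(0.0005331481 + 0.0007246864) = 0.03547.
z* for 90% confidence is 1.645, so the margin of error is 1.645 × 0.03547 = 0.05835.
Point estimate p̂₁ − p̂₂ = 0.8290 − 0.4950 = 0.3340.
0.3340 ± 0.05835 → (0.276, 0.392).

(0.276, 0.392)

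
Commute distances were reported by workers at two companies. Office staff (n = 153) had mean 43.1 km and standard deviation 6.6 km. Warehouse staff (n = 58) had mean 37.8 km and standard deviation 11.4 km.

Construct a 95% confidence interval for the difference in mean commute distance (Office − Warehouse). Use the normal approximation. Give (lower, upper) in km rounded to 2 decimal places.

Per-group SEs: s₁/√n₁ = 6.6/√153 = 0.5336, s₂/√n₂ = 11.4/√58 = 1.4969.
Unpooled SE of the difference: √(0.28472896 + 2.24070961) = 1.5892.
Margin of error = z* · SE = 1.960 × 1.5892 = 3.1148.
x̄₁ − x̄₂ = 43.1 − 37.8 = 5.3000.
CI: 5.3000 ± 3.1148 = (2.19, 8.41).

(2.19, 8.41)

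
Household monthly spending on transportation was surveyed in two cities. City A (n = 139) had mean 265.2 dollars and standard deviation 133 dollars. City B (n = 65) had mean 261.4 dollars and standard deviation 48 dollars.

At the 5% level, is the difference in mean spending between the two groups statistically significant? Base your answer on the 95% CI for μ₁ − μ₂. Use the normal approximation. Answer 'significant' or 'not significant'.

Per-group SEs: s₁/√n₁ = 133/√139 = 11.2809, s₂/√n₂ = 48/√65 = 5.9537.
Unpooled SE of the difference: √(127.25870481 + 35.44654369) = 12.7556.
Margin of error = z* · SE = 1.960 × 12.7556 = 25.0010.
x̄₁ − x̄₂ = 265.2 − 261.4 = 3.8000.
CI: 3.8000 ± 25.0010 = (-21.2010, 28.8010).
The interval (-21.2010, 28.8010) contains 0, so the difference is not significant.

not significant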